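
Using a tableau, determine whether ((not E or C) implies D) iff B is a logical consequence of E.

Initial set: {E; not (((not E or C) implies D) iff B)}.
not (((not E or C) implies D) iff B): β-rule — branch into ((not E or C) implies D), not B  //  not ((not E or C) implies D), B.
  branch 1 (add ((not E or C) implies D), not B):
    ((not E or C) implies D): β-rule — branch into not (not E or C)  //  D.
      branch 1.1 (add not (not E or C)):
        not (not E or C): α-rule — add not not E, not C.
        ○ open, literals {B=0, C=0, E=1}.
      branch 1.2 (add D):
        ○ open, literals {B=0, D=1, E=1}.
  branch 2 (add not ((not E or C) implies D), B):
    not ((not E or C) implies D): α-rule — add (not E or C), not D.
    (not E or C): β-rule — branch into not E  //  C.
      branch 2.1 (add not E):
        × closes — contains both E and not E.
      branch 2.2 (add C):
        ○ open, literals {B=1, C=1, D=0, E=1}.
1 branch closed, 3 open.
An open branch gives a countermodel: B=0, C=0, E=1 (unmentioned atoms arbitrary); the premises hold there but the conclusion fails.

No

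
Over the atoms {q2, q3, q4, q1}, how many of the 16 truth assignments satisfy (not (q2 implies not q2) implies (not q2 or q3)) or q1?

Initial set: {T ((not (q2 implies not q2) implies (not q2 or q3)) or q1)}.
T ((not (q2 implies not q2) implies (not q2 or q3)) or q1): β-rule — branch into T (not (q2 implies not q2) implies (not q2 or q3))  //  T q1.
  branch 1 (add T (not (q2 implies not q2) implies (not q2 or q3))):
    T (not (q2 implies not q2) implies (not q2 or q3)): β-rule — branch into F not (q2 implies not q2)  //  T (not q2 or q3).
      branch 1.1 (add F not (q2 implies not q2)):
        F not (q2 implies not q2): β-rule — branch into F q2  //  T not q2.
          branch 1.1.1 (add F q2):
            ○ open, literals {q2=false}.
          branch 1.1.2 (add T not q2):
            ○ open, literals {q2=false}.
      branch 1.2 (add T (not q2 or q3)):
        T (not q2 or q3): β-rule — branch into T not q2  //  T q3.
          branch 1.2.1 (add T not q2):
            ○ open, literals {q2=false}.
          branch 1.2.2 (add T q3):
            ○ open, literals {q3=true}.
  branch 2 (add T q1):
    ○ open, literals {q1=true}.
0 branches closed, 5 open.
Each open branch fixes some atoms; the unmentioned ones are free. Counting distinct full assignments: branch {q2=false} (q3, q4, q1) contributes 8 new; branch {q2=false} (q3, q4, q1) contributes 0 new; branch {q2=false} (q3, q4, q1) contributes 0 new; branch {q3=true} (q2, q4, q1) contributes 4 new; branch {q1=true} (q2, q3, q4) contributes 2 new. Total: 14.

14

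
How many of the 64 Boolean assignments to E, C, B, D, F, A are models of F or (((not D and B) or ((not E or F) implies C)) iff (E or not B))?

54

Initial set: {(F or (((not D and B) or ((not E or F) implies C)) iff (E or not B)))}.
(F or (((not D and B) or ((not E or F) implies C)) iff (E or not B))): β-rule — branch into F  //  (((not D and B) or ((not E or F) implies C)) iff (E or not B)).
  branch 1 (add F):
    ○ open, literals {F=1}.
  branch 2 (add (((not D and B) or ((not E or F) implies C)) iff (E or not B))):
    (((not D and B) or ((not E or F) implies C)) iff (E or not B)): β-rule — branch into ((not D and B) or ((not E or F) implies C)), (E or not B)  //  not ((not D and B) or ((not E or F) implies C)), not (E or not B).
      branch 2.1 (add ((not D and B) or ((not E or F) implies C)), (E or not B)):
        ((not D and B) or ((not E or F) implies C)): β-rule — branch into (not D and B)  //  ((not E or F) implies C).
          branch 2.1.1 (add (not D and B)):
            (not D and B): α-rule — add not D, B.
            (E or not B): β-rule — branch into E  //  not B.
              branch 2.1.1.1 (add E):
                ○ open, literals {B=1, D=0, E=1}.
              branch 2.1.1.2 (add not B):
                × closes — contains both B and not B.
          branch 2.1.2 (add ((not E or F) implies C)):
            (E or not B): β-rule — branch into E  //  not B.
              branch 2.1.2.1 (add E):
                ((not E or F) implies C): β-rule — branch into not (not E or F)  //  C.
                  branch 2.1.2.1.1 (add not (not E or F)):
                    not (not E or F): α-rule — add not not E, not F.
                    ○ open, literals {E=1, F=0}.
                  branch 2.1.2.1.2 (add C):
                    ○ open, literals {C=1, E=1}.
              branch 2.1.2.2 (add not B):
                ((not E or F) implies C): β-rule — branch into not (not E or F)  //  C.
                  branch 2.1.2.2.1 (add not (not E or F)):
                    not (not E or F): α-rule — add not not E, not F.
                    ○ open, literals {B=0, E=1, F=0}.
                  branch 2.1.2.2.2 (add C):
                    ○ open, literals {B=0, C=1}.
      branch 2.2 (add not ((not D and B) or ((not E or F) implies C)), not (E or not B)):
        not ((not D and B) or ((not E or F) implies C)): α-rule — add not (not D and B), not ((not E or F) implies C).
        not (E or not B): α-rule — add not E, not not B.
        not ((not E or F) implies C): α-rule — add (not E or F), not C.
        not (not D and B): β-rule — branch into not not D  //  not B.
          branch 2.2.1 (add not not D):
            (not E or F): β-rule — branch into not E  //  F.
              branch 2.2.1.1 (add not E):
                ○ open, literals {B=1, C=0, D=1, E=0}.
              branch 2.2.1.2 (add F):
                ○ open, literals {B=1, C=0, D=1, E=0, F=1}.
          branch 2.2.2 (add not B):
            × closes — contains both B and not B.
2 branches closed, 8 open.
Each open branch fixes some atoms; the unmentioned ones are free. Counting distinct full assignments: branch {F=1} (E, C, B, D, A) contributes 32 new; branch {B=1, D=0, E=1} (C, F, A) contributes 4 new; branch {E=1, F=0} (C, B, D, A) contributes 12 new; branch {C=1, E=1} (B, D, F, A) contributes 0 new; branch {B=0, E=1, F=0} (C, D, A) contributes 0 new; branch {B=0, C=1} (E, D, F, A) contributes 4 new; branch {B=1, C=0, D=1, E=0} (F, A) contributes 2 new; branch {B=1, C=0, D=1, E=0, F=1} (A) contributes 0 new. Total: 54.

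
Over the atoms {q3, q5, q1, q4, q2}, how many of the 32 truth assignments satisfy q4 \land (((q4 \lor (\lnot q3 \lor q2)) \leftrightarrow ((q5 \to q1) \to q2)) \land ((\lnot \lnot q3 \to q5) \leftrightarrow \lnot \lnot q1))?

Initial set: {(q4 \land (((q4 \lor (\lnot q3 \lor q2)) \leftrightarrow ((q5 \to q1) \to q2)) \land ((\lnot \lnot q3 \to q5) \leftrightarrow \lnot \lnot q1)))}.
(q4 \land (((q4 \lor (\lnot q3 \lor q2)) \leftrightarrow ((q5 \to q1) \to q2)) \land ((\lnot \lnot q3 \to q5) \leftrightarrow \lnot \lnot q1))): α-rule — add q4, (((q4 \lor (\lnot q3 \lor q2)) \leftrightarrow ((q5 \to q1) \to q2)) \land ((\lnot \lnot q3 \to q5) \leftrightarrow \lnot \lnot q1)).
(((q4 \lor (\lnot q3 \lor q2)) \leftrightarrow ((q5 \to q1) \to q2)) \land ((\lnot \lnot q3 \to q5) \leftrightarrow \lnot \lnot q1)): α-rule — add ((q4 \lor (\lnot q3 \lor q2)) \leftrightarrow ((q5 \to q1) \to q2)), ((\lnot \lnot q3 \to q5) \leftrightarrow \lnot \lnot q1).
((q4 \lor (\lnot q3 \lor q2)) \leftrightarrow ((q5 \to q1) \to q2)): β-rule — branch into (q4 \lor (\lnot q3 \lor q2)), ((q5 \to q1) \to q2)  //  \lnot (q4 \lor (\lnot q3 \lor q2)), \lnot ((q5 \to q1) \to q2).
  branch 1 (add (q4 \lor (\lnot q3 \lor q2)), ((q5 \to q1) \to q2)):
    ((\lnot \lnot q3 \to q5) \leftrightarrow \lnot \lnot q1): β-rule — branch into (\lnot \lnot q3 \to q5), \lnot \lnot q1  //  \lnot (\lnot \lnot q3 \to q5), \lnot \lnot \lnot q1.
      branch 1.1 (add (\lnot \lnot q3 \to q5), \lnot \lnot q1):
        \lnot \lnot q1: drop double negation, giving q1.
        (q4 \lor (\lnot q3 \lor q2)): β-rule — branch into q4  //  (\lnot q3 \lor q2).
          branch 1.1.1 (add q4):
            ((q5 \to q1) \to q2): β-rule — branch into \lnot (q5 \to q1)  //  q2.
              branch 1.1.1.1 (add \lnot (q5 \to q1)):
                \lnot (q5 \to q1): α-rule — add q5, \lnot q1.
                × closes — contains both q1 and \lnot q1.
              branch 1.1.1.2 (add q2):
                (\lnot \lnot q3 \to q5): β-rule — branch into \lnot \lnot \lnot q3  //  q5.
                  branch 1.1.1.2.1 (add \lnot \lnot \lnot q3):
                    \lnot \lnot \lnot q3: drop double negation, giving \lnot q3.
                    ○ open, literals {q1=T, q2=T, q3=F, q4=T}.
                  branch 1.1.1.2.2 (add q5):
                    ○ open, literals {q1=T, q2=T, q4=T, q5=T}.
          branch 1.1.2 (add (\lnot q3 \lor q2)):
            ((q5 \to q1) \to q2): β-rule — branch into \lnot (q5 \to q1)  //  q2.
              branch 1.1.2.1 (add \lnot (q5 \to q1)):
                \lnot (q5 \to q1): α-rule — add q5, \lnot q1.
                × closes — contains both q1 and \lnot q1.
              branch 1.1.2.2 (add q2):
                (\lnot \lnot q3 \to q5): β-rule — branch into \lnot \lnot \lnot q3  //  q5.
                  branch 1.1.2.2.1 (add \lnot \lnot \lnot q3):
                    \lnot \lnot \lnot q3: drop double negation, giving \lnot q3.
                    (\lnot q3 \lor q2): β-rule — branch into \lnot q3  //  q2.
                      branch 1.1.2.2.1.1 (add \lnot q3):
                        ○ open, literals {q1=T, q2=T, q3=F, q4=T}.
                      branch 1.1.2.2.1.2 (add q2):
                        ○ open, literals {q1=T, q2=T, q3=F, q4=T}.
                  branch 1.1.2.2.2 (add q5):
                    (\lnot q3 \lor q2): β-rule — branch into \lnot q3  //  q2.
                      branch 1.1.2.2.2.1 (add \lnot q3):
                        ○ open, literals {q1=T, q2=T, q3=F, q4=T, q5=T}.
                      branch 1.1.2.2.2.2 (add q2):
                        ○ open, literals {q1=T, q2=T, q4=T, q5=T}.
      branch 1.2 (add \lnot (\lnot \lnot q3 \to q5), \lnot \lnot \lnot q1):
        \lnot (\lnot \lnot q3 \to q5): α-rule — add \lnot \lnot q3, \lnot q5.
        \lnot \lnot \lnot q1: drop double negation, giving \lnot q1.
        \lnot \lnot q3: drop double negation, giving q3.
        (q4 \lor (\lnot q3 \lor q2)): β-rule — branch into q4  //  (\lnot q3 \lor q2).
          branch 1.2.1 (add q4):
            ((q5 \to q1) \to q2): β-rule — branch into \lnot (q5 \to q1)  //  q2.
              branch 1.2.1.1 (add \lnot (q5 \to q1)):
                \lnot (q5 \to q1): α-rule — add q5, \lnot q1.
                × closes — contains both q5 and \lnot q5.
              branch 1.2.1.2 (add q2):
                ○ open, literals {q1=F, q2=T, q3=T, q4=T, q5=F}.
          branch 1.2.2 (add (\lnot q3 \lor q2)):
            ((q5 \to q1) \to q2): β-rule — branch into \lnot (q5 \to q1)  //  q2.
              branch 1.2.2.1 (add \lnot (q5 \to q1)):
                \lnot (q5 \to q1): α-rule — add q5, \lnot q1.
                × closes — contains both q5 and \lnot q5.
              branch 1.2.2.2 (add q2):
                (\lnot q3 \lor q2): β-rule — branch into \lnot q3  //  q2.
                  branch 1.2.2.2.1 (add \lnot q3):
                    × closes — contains both q3 and \lnot q3.
                  branch 1.2.2.2.2 (add q2):
                    ○ open, literals {q1=F, q2=T, q3=T, q4=T, q5=F}.
  branch 2 (add \lnot (q4 \lor (\lnot q3 \lor q2)), \lnot ((q5 \to q1) \to q2)):
    \lnot (q4 \lor (\lnot q3 \lor q2)): α-rule — add \lnot q4, \lnot (\lnot q3 \lor q2).
    × closes — contains both q4 and \lnot q4.
6 branches closed, 8 open.
Each open branch fixes some atoms; the unmentioned ones are free. Counting distinct full assignments: branch {q1=T, q2=T, q3=F, q4=T} (q5) contributes 2 new; branch {q1=T, q2=T, q4=T, q5=T} (q3) contributes 1 new; branch {q1=T, q2=T, q3=F, q4=T} (q5) contributes 0 new; branch {q1=T, q2=T, q3=F, q4=T} (q5) contributes 0 new; branch {q1=T, q2=T, q3=F, q4=T, q5=T} (none free) contributes 0 new; branch {q1=T, q2=T, q4=T, q5=T} (q3) contributes 0 new; branch {q1=F, q2=T, q3=T, q4=T, q5=F} (none free) contributes 1 new; branch {q1=F, q2=T, q3=T, q4=T, q5=F} (none free) contributes 0 new. Total: 4.

4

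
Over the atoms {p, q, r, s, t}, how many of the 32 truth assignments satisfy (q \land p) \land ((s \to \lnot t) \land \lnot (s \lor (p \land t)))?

2

Initial set: {((q \land p) \land ((s \to \lnot t) \land \lnot (s \lor (p \land t))))}.
((q \land p) \land ((s \to \lnot t) \land \lnot (s \lor (p \land t)))): α-rule — add (q \land p), ((s \to \lnot t) \land \lnot (s \lor (p \land t))).
(q \land p): α-rule — add q, p.
((s \to \lnot t) \land \lnot (s \lor (p \land t))): α-rule — add (s \to \lnot t), \lnot (s \lor (p \land t)).
\lnot (s \lor (p \land t)): α-rule — add \lnot s, \lnot (p \land t).
(s \to \lnot t): β-rule — branch into \lnot s  //  \lnot t.
  branch 1 (add \lnot s):
    \lnot (p \land t): β-rule — branch into \lnot p  //  \lnot t.
      branch 1.1 (add \lnot p):
        × closes — contains both p and \lnot p.
      branch 1.2 (add \lnot t):
        ○ open, literals {p=1, q=1, s=0, t=0}.
  branch 2 (add \lnot t):
    \lnot (p \land t): β-rule — branch into \lnot p  //  \lnot t.
      branch 2.1 (add \lnot p):
        × closes — contains both p and \lnot p.
      branch 2.2 (add \lnot t):
        ○ open, literals {p=1, q=1, s=0, t=0}.
2 branches closed, 2 open.
Each open branch fixes some atoms; the unmentioned ones are free. Counting distinct full assignments: branch {p=1, q=1, s=0, t=0} (r) contributes 2 new; branch {p=1, q=1, s=0, t=0} (r) contributes 0 new. Total: 2.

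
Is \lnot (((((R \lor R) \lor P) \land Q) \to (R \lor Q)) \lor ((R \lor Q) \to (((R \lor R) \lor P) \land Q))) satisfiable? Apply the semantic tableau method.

Initial set: {\lnot (((((R \lor R) \lor P) \land Q) \to (R \lor Q)) \lor ((R \lor Q) \to (((R \lor R) \lor P) \land Q)))}.
\lnot (((((R \lor R) \lor P) \land Q) \to (R \lor Q)) \lor ((R \lor Q) \to (((R \lor R) \lor P) \land Q))): α-rule — add \lnot ((((R \lor R) \lor P) \land Q) \to (R \lor Q)), \lnot ((R \lor Q) \to (((R \lor R) \lor P) \land Q)).
\lnot ((((R \lor R) \lor P) \land Q) \to (R \lor Q)): α-rule — add (((R \lor R) \lor P) \land Q), \lnot (R \lor Q).
\lnot ((R \lor Q) \to (((R \lor R) \lor P) \land Q)): α-rule — add (R \lor Q), \lnot (((R \lor R) \lor P) \land Q).
(((R \lor R) \lor P) \land Q): α-rule — add ((R \lor R) \lor P), Q.
\lnot (R \lor Q): α-rule — add \lnot R, \lnot Q.
× closes — contains both Q and \lnot Q.
All 1 branch closes.
Every branch closed; the formula is unsatisfiable.

Unsatisfiable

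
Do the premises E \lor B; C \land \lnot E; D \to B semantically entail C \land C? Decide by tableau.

Yes

Initial set: {T (E \lor B); T (C \land \lnot E); T (D \to B); F (C \land C)}.
T (C \land \lnot E): α-rule — add T C, T \lnot E.
T (E \lor B): β-rule — branch into T E  //  T B.
  branch 1 (add T E):
    × closes — contains both E and \lnot E.
  branch 2 (add T B):
    T (D \to B): β-rule — branch into F D  //  T B.
      branch 2.1 (add F D):
        F (C \land C): β-rule — branch into F C  //  F C.
          branch 2.1.1 (add F C):
            × closes — contains both C and \lnot C.
          branch 2.1.2 (add F C):
            × closes — contains both C and \lnot C.
      branch 2.2 (add T B):
        F (C \land C): β-rule — branch into F C  //  F C.
          branch 2.2.1 (add F C):
            × closes — contains both C and \lnot C.
          branch 2.2.2 (add F C):
            × closes — contains both C and \lnot C.
All 5 branches close.
Every branch closed, so the premises entail the conclusion.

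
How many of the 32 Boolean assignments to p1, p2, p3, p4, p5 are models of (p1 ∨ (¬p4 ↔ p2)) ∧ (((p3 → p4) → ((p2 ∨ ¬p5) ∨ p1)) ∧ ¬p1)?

Initial set: {((p1 ∨ (¬p4 ↔ p2)) ∧ (((p3 → p4) → ((p2 ∨ ¬p5) ∨ p1)) ∧ ¬p1))}.
((p1 ∨ (¬p4 ↔ p2)) ∧ (((p3 → p4) → ((p2 ∨ ¬p5) ∨ p1)) ∧ ¬p1)): α-rule — add (p1 ∨ (¬p4 ↔ p2)), (((p3 → p4) → ((p2 ∨ ¬p5) ∨ p1)) ∧ ¬p1).
(((p3 → p4) → ((p2 ∨ ¬p5) ∨ p1)) ∧ ¬p1): α-rule — add ((p3 → p4) → ((p2 ∨ ¬p5) ∨ p1)), ¬p1.
(p1 ∨ (¬p4 ↔ p2)): β-rule — branch into p1  //  (¬p4 ↔ p2).
  branch 1 (add p1):
    × closes — contains both p1 and ¬p1.
  branch 2 (add (¬p4 ↔ p2)):
    ((p3 → p4) → ((p2 ∨ ¬p5) ∨ p1)): β-rule — branch into ¬(p3 → p4)  //  ((p2 ∨ ¬p5) ∨ p1).
      branch 2.1 (add ¬(p3 → p4)):
        ¬(p3 → p4): α-rule — add p3, ¬p4.
        (¬p4 ↔ p2): β-rule — branch into ¬p4, p2  //  ¬¬p4, ¬p2.
          branch 2.1.1 (add ¬p4, p2):
            ○ open, literals {p1=0, p2=1, p3=1, p4=0}.
          branch 2.1.2 (add ¬¬p4, ¬p2):
            × closes — contains both p4 and ¬p4.
      branch 2.2 (add ((p2 ∨ ¬p5) ∨ p1)):
        (¬p4 ↔ p2): β-rule — branch into ¬p4, p2  //  ¬¬p4, ¬p2.
          branch 2.2.1 (add ¬p4, p2):
            ((p2 ∨ ¬p5) ∨ p1): β-rule — branch into (p2 ∨ ¬p5)  //  p1.
              branch 2.2.1.1 (add (p2 ∨ ¬p5)):
                (p2 ∨ ¬p5): β-rule — branch into p2  //  ¬p5.
                  branch 2.2.1.1.1 (add p2):
                    ○ open, literals {p1=0, p2=1, p4=0}.
                  branch 2.2.1.1.2 (add ¬p5):
                    ○ open, literals {p1=0, p2=1, p4=0, p5=0}.
              branch 2.2.1.2 (add p1):
                × closes — contains both p1 and ¬p1.
          branch 2.2.2 (add ¬¬p4, ¬p2):
            ((p2 ∨ ¬p5) ∨ p1): β-rule — branch into (p2 ∨ ¬p5)  //  p1.
              branch 2.2.2.1 (add (p2 ∨ ¬p5)):
                (p2 ∨ ¬p5): β-rule — branch into p2  //  ¬p5.
                  branch 2.2.2.1.1 (add p2):
                    × closes — contains both p2 and ¬p2.
                  branch 2.2.2.1.2 (add ¬p5):
                    ○ open, literals {p1=0, p2=0, p4=1, p5=0}.
              branch 2.2.2.2 (add p1):
                × closes — contains both p1 and ¬p1.
5 branches closed, 4 open.
Each open branch fixes some atoms; the unmentioned ones are free. Counting distinct full assignments: branch {p1=0, p2=1, p3=1, p4=0} (p5) contributes 2 new; branch {p1=0, p2=1, p4=0} (p3, p5) contributes 2 new; branch {p1=0, p2=1, p4=0, p5=0} (p3) contributes 0 new; branch {p1=0, p2=0, p4=1, p5=0} (p3) contributes 2 new. Total: 6.

6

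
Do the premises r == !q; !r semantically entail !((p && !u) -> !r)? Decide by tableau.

Initial set: {T (r == !q); T !r; F !((p && !u) -> !r)}.
T (r == !q): β-rule — branch into T r, T !q  //  F r, F !q.
  branch 1 (add T r, T !q):
    × closes — contains both r and !r.
  branch 2 (add F r, F !q):
    F !((p && !u) -> !r): β-rule — branch into F (p && !u)  //  T !r.
      branch 2.1 (add F (p && !u)):
        F (p && !u): β-rule — branch into F p  //  F !u.
          branch 2.1.1 (add F p):
            ○ open, literals {p=F, q=T, r=F}.
          branch 2.1.2 (add F !u):
            ○ open, literals {q=T, r=F, u=T}.
      branch 2.2 (add T !r):
        ○ open, literals {q=T, r=F}.
1 branch closed, 3 open.
An open branch gives a countermodel: p=F, q=T, r=F (unmentioned atoms arbitrary); the premises hold there but the conclusion fails.

No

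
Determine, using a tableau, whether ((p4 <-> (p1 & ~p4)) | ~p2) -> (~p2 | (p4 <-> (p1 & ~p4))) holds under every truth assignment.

Valid

Assume the negation and expand:
Initial set: {~(((p4 <-> (p1 & ~p4)) | ~p2) -> (~p2 | (p4 <-> (p1 & ~p4))))}.
~(((p4 <-> (p1 & ~p4)) | ~p2) -> (~p2 | (p4 <-> (p1 & ~p4)))): α-rule — add ((p4 <-> (p1 & ~p4)) | ~p2), ~(~p2 | (p4 <-> (p1 & ~p4))).
~(~p2 | (p4 <-> (p1 & ~p4))): α-rule — add ~~p2, ~(p4 <-> (p1 & ~p4)).
((p4 <-> (p1 & ~p4)) | ~p2): β-rule — branch into (p4 <-> (p1 & ~p4))  //  ~p2.
  branch 1 (add (p4 <-> (p1 & ~p4))):
    ~(p4 <-> (p1 & ~p4)): β-rule — branch into p4, ~(p1 & ~p4)  //  ~p4, (p1 & ~p4).
      branch 1.1 (add p4, ~(p1 & ~p4)):
        (p4 <-> (p1 & ~p4)): β-rule — branch into p4, (p1 & ~p4)  //  ~p4, ~(p1 & ~p4).
          branch 1.1.1 (add p4, (p1 & ~p4)):
            (p1 & ~p4): α-rule — add p1, ~p4.
            × closes — contains both p4 and ~p4.
          branch 1.1.2 (add ~p4, ~(p1 & ~p4)):
            × closes — contains both p4 and ~p4.
      branch 1.2 (add ~p4, (p1 & ~p4)):
        (p1 & ~p4): α-rule — add p1, ~p4.
        (p4 <-> (p1 & ~p4)): β-rule — branch into p4, (p1 & ~p4)  //  ~p4, ~(p1 & ~p4).
          branch 1.2.1 (add p4, (p1 & ~p4)):
            × closes — contains both p4 and ~p4.
          branch 1.2.2 (add ~p4, ~(p1 & ~p4)):
            ~(p1 & ~p4): β-rule — branch into ~p1  //  ~~p4.
              branch 1.2.2.1 (add ~p1):
                × closes — contains both p1 and ~p1.
              branch 1.2.2.2 (add ~~p4):
                × closes — contains both p4 and ~p4.
  branch 2 (add ~p2):
    × closes — contains both p2 and ~p2.
All 6 branches close.
Every branch closed, so the negation is unsatisfiable and the formula is valid.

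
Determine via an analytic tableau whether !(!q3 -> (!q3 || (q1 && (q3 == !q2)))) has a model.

Initial set: {!(!q3 -> (!q3 || (q1 && (q3 == !q2))))}.
!(!q3 -> (!q3 || (q1 && (q3 == !q2)))): α-rule — add !q3, !(!q3 || (q1 && (q3 == !q2))).
!(!q3 || (q1 && (q3 == !q2))): α-rule — add !!q3, !(q1 && (q3 == !q2)).
× closes — contains both q3 and !q3.
All 1 branch closes.
Every branch closed; the formula is unsatisfiable.

Unsatisfiable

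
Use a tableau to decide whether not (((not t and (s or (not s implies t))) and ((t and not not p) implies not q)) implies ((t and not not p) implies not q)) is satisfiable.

Unsatisfiable

Initial set: {not (((not t and (s or (not s implies t))) and ((t and not not p) implies not q)) implies ((t and not not p) implies not q))}.
not (((not t and (s or (not s implies t))) and ((t and not not p) implies not q)) implies ((t and not not p) implies not q)): α-rule — add ((not t and (s or (not s implies t))) and ((t and not not p) implies not q)), not ((t and not not p) implies not q).
((not t and (s or (not s implies t))) and ((t and not not p) implies not q)): α-rule — add (not t and (s or (not s implies t))), ((t and not not p) implies not q).
not ((t and not not p) implies not q): α-rule — add (t and not not p), not not q.
(not t and (s or (not s implies t))): α-rule — add not t, (s or (not s implies t)).
(t and not not p): α-rule — add t, not not p.
× closes — contains both t and not t.
All 1 branch closes.
Every branch closed; the formula is unsatisfiable.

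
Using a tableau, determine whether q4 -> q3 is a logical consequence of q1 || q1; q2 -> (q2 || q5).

No

Initial set: {(q1 || q1); (q2 -> (q2 || q5)); !(q4 -> q3)}.
!(q4 -> q3): α-rule — add q4, !q3.
(q1 || q1): β-rule — branch into q1  //  q1.
  branch 1 (add q1):
    (q2 -> (q2 || q5)): β-rule — branch into !q2  //  (q2 || q5).
      branch 1.1 (add !q2):
        ○ open, literals {q1=T, q2=F, q3=F, q4=T}.
      branch 1.2 (add (q2 || q5)):
        (q2 || q5): β-rule — branch into q2  //  q5.
          branch 1.2.1 (add q2):
            ○ open, literals {q1=T, q2=T, q3=F, q4=T}.
          branch 1.2.2 (add q5):
            ○ open, literals {q1=T, q3=F, q4=T, q5=T}.
  branch 2 (add q1):
    (q2 -> (q2 || q5)): β-rule — branch into !q2  //  (q2 || q5).
      branch 2.1 (add !q2):
        ○ open, literals {q1=T, q2=F, q3=F, q4=T}.
      branch 2.2 (add (q2 || q5)):
        (q2 || q5): β-rule — branch into q2  //  q5.
          branch 2.2.1 (add q2):
            ○ open, literals {q1=T, q2=T, q3=F, q4=T}.
          branch 2.2.2 (add q5):
            ○ open, literals {q1=T, q3=F, q4=T, q5=T}.
0 branches closed, 6 open.
An open branch gives a countermodel: q1=T, q2=F, q3=F, q4=T (unmentioned atoms arbitrary); the premises hold there but the conclusion fails.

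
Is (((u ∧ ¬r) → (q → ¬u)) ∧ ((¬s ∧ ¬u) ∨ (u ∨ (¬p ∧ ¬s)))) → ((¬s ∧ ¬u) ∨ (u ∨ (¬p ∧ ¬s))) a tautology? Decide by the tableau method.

Assume the negation and expand:
Initial set: {F ((((u ∧ ¬r) → (q → ¬u)) ∧ ((¬s ∧ ¬u) ∨ (u ∨ (¬p ∧ ¬s)))) → ((¬s ∧ ¬u) ∨ (u ∨ (¬p ∧ ¬s))))}.
F ((((u ∧ ¬r) → (q → ¬u)) ∧ ((¬s ∧ ¬u) ∨ (u ∨ (¬p ∧ ¬s)))) → ((¬s ∧ ¬u) ∨ (u ∨ (¬p ∧ ¬s)))): α-rule — add T (((u ∧ ¬r) → (q → ¬u)) ∧ ((¬s ∧ ¬u) ∨ (u ∨ (¬p ∧ ¬s)))), F ((¬s ∧ ¬u) ∨ (u ∨ (¬p ∧ ¬s))).
T (((u ∧ ¬r) → (q → ¬u)) ∧ ((¬s ∧ ¬u) ∨ (u ∨ (¬p ∧ ¬s)))): α-rule — add T ((u ∧ ¬r) → (q → ¬u)), T ((¬s ∧ ¬u) ∨ (u ∨ (¬p ∧ ¬s))).
F ((¬s ∧ ¬u) ∨ (u ∨ (¬p ∧ ¬s))): α-rule — add F (¬s ∧ ¬u), F (u ∨ (¬p ∧ ¬s)).
F (u ∨ (¬p ∧ ¬s)): α-rule — add F u, F (¬p ∧ ¬s).
T ((u ∧ ¬r) → (q → ¬u)): β-rule — branch into F (u ∧ ¬r)  //  T (q → ¬u).
  branch 1 (add F (u ∧ ¬r)):
    T ((¬s ∧ ¬u) ∨ (u ∨ (¬p ∧ ¬s))): β-rule — branch into T (¬s ∧ ¬u)  //  T (u ∨ (¬p ∧ ¬s)).
      branch 1.1 (add T (¬s ∧ ¬u)):
        T (¬s ∧ ¬u): α-rule — add T ¬s, T ¬u.
        F (¬s ∧ ¬u): β-rule — branch into F ¬s  //  F ¬u.
          branch 1.1.1 (add F ¬s):
            × closes — contains both s and ¬s.
          branch 1.1.2 (add F ¬u):
            × closes — contains both u and ¬u.
      branch 1.2 (add T (u ∨ (¬p ∧ ¬s))):
        F (¬s ∧ ¬u): β-rule — branch into F ¬s  //  F ¬u.
          branch 1.2.1 (add F ¬s):
            F (¬p ∧ ¬s): β-rule — branch into F ¬p  //  F ¬s.
              branch 1.2.1.1 (add F ¬p):
                F (u ∧ ¬r): β-rule — branch into F u  //  F ¬r.
                  branch 1.2.1.1.1 (add F u):
                    T (u ∨ (¬p ∧ ¬s)): β-rule — branch into T u  //  T (¬p ∧ ¬s).
                      branch 1.2.1.1.1.1 (add T u):
                        × closes — contains both u and ¬u.
                      branch 1.2.1.1.1.2 (add T (¬p ∧ ¬s)):
                        T (¬p ∧ ¬s): α-rule — add T ¬p, T ¬s.
                        × closes — contains both p and ¬p.
                  branch 1.2.1.1.2 (add F ¬r):
                    T (u ∨ (¬p ∧ ¬s)): β-rule — branch into T u  //  T (¬p ∧ ¬s).
                      branch 1.2.1.1.2.1 (add T u):
                        × closes — contains both u and ¬u.
                      branch 1.2.1.1.2.2 (add T (¬p ∧ ¬s)):
                        T (¬p ∧ ¬s): α-rule — add T ¬p, T ¬s.
                        × closes — contains both p and ¬p.
              branch 1.2.1.2 (add F ¬s):
                F (u ∧ ¬r): β-rule — branch into F u  //  F ¬r.
                  branch 1.2.1.2.1 (add F u):
                    T (u ∨ (¬p ∧ ¬s)): β-rule — branch into T u  //  T (¬p ∧ ¬s).
                      branch 1.2.1.2.1.1 (add T u):
                        × closes — contains both u and ¬u.
                      branch 1.2.1.2.1.2 (add T (¬p ∧ ¬s)):
                        T (¬p ∧ ¬s): α-rule — add T ¬p, T ¬s.
                        × closes — contains both s and ¬s.
                  branch 1.2.1.2.2 (add F ¬r):
                    T (u ∨ (¬p ∧ ¬s)): β-rule — branch into T u  //  T (¬p ∧ ¬s).
                      branch 1.2.1.2.2.1 (add T u):
                        × closes — contains both u and ¬u.
                      branch 1.2.1.2.2.2 (add T (¬p ∧ ¬s)):
                        T (¬p ∧ ¬s): α-rule — add T ¬p, T ¬s.
                        × closes — contains both s and ¬s.
          branch 1.2.2 (add F ¬u):
            × closes — contains both u and ¬u.
  branch 2 (add T (q → ¬u)):
    T ((¬s ∧ ¬u) ∨ (u ∨ (¬p ∧ ¬s))): β-rule — branch into T (¬s ∧ ¬u)  //  T (u ∨ (¬p ∧ ¬s)).
      branch 2.1 (add T (¬s ∧ ¬u)):
        T (¬s ∧ ¬u): α-rule — add T ¬s, T ¬u.
        F (¬s ∧ ¬u): β-rule — branch into F ¬s  //  F ¬u.
          branch 2.1.1 (add F ¬s):
            × closes — contains both s and ¬s.
          branch 2.1.2 (add F ¬u):
            × closes — contains both u and ¬u.
      branch 2.2 (add T (u ∨ (¬p ∧ ¬s))):
        F (¬s ∧ ¬u): β-rule — branch into F ¬s  //  F ¬u.
          branch 2.2.1 (add F ¬s):
            F (¬p ∧ ¬s): β-rule — branch into F ¬p  //  F ¬s.
              branch 2.2.1.1 (add F ¬p):
                T (q → ¬u): β-rule — branch into F q  //  T ¬u.
                  branch 2.2.1.1.1 (add F q):
                    T (u ∨ (¬p ∧ ¬s)): β-rule — branch into T u  //  T (¬p ∧ ¬s).
                      branch 2.2.1.1.1.1 (add T u):
                        × closes — contains both u and ¬u.
                      branch 2.2.1.1.1.2 (add T (¬p ∧ ¬s)):
                        T (¬p ∧ ¬s): α-rule — add T ¬p, T ¬s.
                        × closes — contains both p and ¬p.
                  branch 2.2.1.1.2 (add T ¬u):
                    T (u ∨ (¬p ∧ ¬s)): β-rule — branch into T u  //  T (¬p ∧ ¬s).
                      branch 2.2.1.1.2.1 (add T u):
                        × closes — contains both u and ¬u.
                      branch 2.2.1.1.2.2 (add T (¬p ∧ ¬s)):
                        T (¬p ∧ ¬s): α-rule — add T ¬p, T ¬s.
                        × closes — contains both p and ¬p.
              branch 2.2.1.2 (add F ¬s):
                T (q → ¬u): β-rule — branch into F q  //  T ¬u.
                  branch 2.2.1.2.1 (add F q):
                    T (u ∨ (¬p ∧ ¬s)): β-rule — branch into T u  //  T (¬p ∧ ¬s).
                      branch 2.2.1.2.1.1 (add T u):
                        × closes — contains both u and ¬u.
                      branch 2.2.1.2.1.2 (add T (¬p ∧ ¬s)):
                        T (¬p ∧ ¬s): α-rule — add T ¬p, T ¬s.
                        × closes — contains both s and ¬s.
                  branch 2.2.1.2.2 (add T ¬u):
                    T (u ∨ (¬p ∧ ¬s)): β-rule — branch into T u  //  T (¬p ∧ ¬s).
                      branch 2.2.1.2.2.1 (add T u):
                        × closes — contains both u and ¬u.
                      branch 2.2.1.2.2.2 (add T (¬p ∧ ¬s)):
                        T (¬p ∧ ¬s): α-rule — add T ¬p, T ¬s.
                        × closes — contains both s and ¬s.
          branch 2.2.2 (add F ¬u):
            × closes — contains both u and ¬u.
All 22 branches close.
Every branch closed, so the negation is unsatisfiable and the formula is valid.

Valid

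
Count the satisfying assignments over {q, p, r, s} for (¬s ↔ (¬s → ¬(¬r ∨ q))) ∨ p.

9

Initial set: {((¬s ↔ (¬s → ¬(¬r ∨ q))) ∨ p)}.
((¬s ↔ (¬s → ¬(¬r ∨ q))) ∨ p): β-rule — branch into (¬s ↔ (¬s → ¬(¬r ∨ q)))  //  p.
  branch 1 (add (¬s ↔ (¬s → ¬(¬r ∨ q)))):
    (¬s ↔ (¬s → ¬(¬r ∨ q))): β-rule — branch into ¬s, (¬s → ¬(¬r ∨ q))  //  ¬¬s, ¬(¬s → ¬(¬r ∨ q)).
      branch 1.1 (add ¬s, (¬s → ¬(¬r ∨ q))):
        (¬s → ¬(¬r ∨ q)): β-rule — branch into ¬¬s  //  ¬(¬r ∨ q).
          branch 1.1.1 (add ¬¬s):
            × closes — contains both s and ¬s.
          branch 1.1.2 (add ¬(¬r ∨ q)):
            ¬(¬r ∨ q): α-rule — add ¬¬r, ¬q.
            ○ open, literals {q=F, r=T, s=F}.
      branch 1.2 (add ¬¬s, ¬(¬s → ¬(¬r ∨ q))):
        ¬(¬s → ¬(¬r ∨ q)): α-rule — add ¬s, ¬¬(¬r ∨ q).
        × closes — contains both s and ¬s.
  branch 2 (add p):
    ○ open, literals {p=T}.
2 branches closed, 2 open.
Each open branch fixes some atoms; the unmentioned ones are free. Counting distinct full assignments: branch {q=F, r=T, s=F} (p) contributes 2 new; branch {p=T} (q, r, s) contributes 7 new. Total: 9.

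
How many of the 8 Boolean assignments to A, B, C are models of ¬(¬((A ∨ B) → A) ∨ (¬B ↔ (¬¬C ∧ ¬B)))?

2

Initial set: {¬(¬((A ∨ B) → A) ∨ (¬B ↔ (¬¬C ∧ ¬B)))}.
¬(¬((A ∨ B) → A) ∨ (¬B ↔ (¬¬C ∧ ¬B))): α-rule — add ¬¬((A ∨ B) → A), ¬(¬B ↔ (¬¬C ∧ ¬B)).
¬¬((A ∨ B) → A): β-rule — branch into ¬(A ∨ B)  //  A.
  branch 1 (add ¬(A ∨ B)):
    ¬(A ∨ B): α-rule — add ¬A, ¬B.
    ¬(¬B ↔ (¬¬C ∧ ¬B)): β-rule — branch into ¬B, ¬(¬¬C ∧ ¬B)  //  ¬¬B, (¬¬C ∧ ¬B).
      branch 1.1 (add ¬B, ¬(¬¬C ∧ ¬B)):
        ¬(¬¬C ∧ ¬B): β-rule — branch into ¬¬¬C  //  ¬¬B.
          branch 1.1.1 (add ¬¬¬C):
            ¬¬¬C: drop double negation, giving ¬C.
            ○ open, literals {A=false, B=false, C=false}.
          branch 1.1.2 (add ¬¬B):
            × closes — contains both B and ¬B.
      branch 1.2 (add ¬¬B, (¬¬C ∧ ¬B)):
        × closes — contains both B and ¬B.
  branch 2 (add A):
    ¬(¬B ↔ (¬¬C ∧ ¬B)): β-rule — branch into ¬B, ¬(¬¬C ∧ ¬B)  //  ¬¬B, (¬¬C ∧ ¬B).
      branch 2.1 (add ¬B, ¬(¬¬C ∧ ¬B)):
        ¬(¬¬C ∧ ¬B): β-rule — branch into ¬¬¬C  //  ¬¬B.
          branch 2.1.1 (add ¬¬¬C):
            ¬¬¬C: drop double negation, giving ¬C.
            ○ open, literals {A=true, B=false, C=false}.
          branch 2.1.2 (add ¬¬B):
            × closes — contains both B and ¬B.
      branch 2.2 (add ¬¬B, (¬¬C ∧ ¬B)):
        (¬¬C ∧ ¬B): α-rule — add ¬¬C, ¬B.
        × closes — contains both B and ¬B.
4 branches closed, 2 open.
Each open branch fixes some atoms; the unmentioned ones are free. Counting distinct full assignments: branch {A=false, B=false, C=false} (none free) contributes 1 new; branch {A=true, B=false, C=false} (none free) contributes 1 new. Total: 2.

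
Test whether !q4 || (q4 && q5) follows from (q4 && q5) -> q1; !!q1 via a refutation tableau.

Initial set: {((q4 && q5) -> q1); !!q1; !(!q4 || (q4 && q5))}.
!!q1: drop double negation, giving q1.
!(!q4 || (q4 && q5)): α-rule — add !!q4, !(q4 && q5).
((q4 && q5) -> q1): β-rule — branch into !(q4 && q5)  //  q1.
  branch 1 (add !(q4 && q5)):
    !(q4 && q5): β-rule — branch into !q4  //  !q5.
      branch 1.1 (add !q4):
        × closes — contains both q4 and !q4.
      branch 1.2 (add !q5):
        !(q4 && q5): β-rule — branch into !q4  //  !q5.
          branch 1.2.1 (add !q4):
            × closes — contains both q4 and !q4.
          branch 1.2.2 (add !q5):
            ○ open, literals {q1=T, q4=T, q5=F}.
  branch 2 (add q1):
    !(q4 && q5): β-rule — branch into !q4  //  !q5.
      branch 2.1 (add !q4):
        × closes — contains both q4 and !q4.
      branch 2.2 (add !q5):
        ○ open, literals {q1=T, q4=T, q5=F}.
3 branches closed, 2 open.
An open branch gives a countermodel: q1=T, q4=T, q5=F (unmentioned atoms arbitrary); the premises hold there but the conclusion fails.

No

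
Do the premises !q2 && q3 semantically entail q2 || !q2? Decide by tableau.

Initial set: {(!q2 && q3); !(q2 || !q2)}.
(!q2 && q3): α-rule — add !q2, q3.
!(q2 || !q2): α-rule — add !q2, !!q2.
× closes — contains both q2 and !q2.
All 1 branch closes.
Every branch closed, so the premises entail the conclusion.

Yes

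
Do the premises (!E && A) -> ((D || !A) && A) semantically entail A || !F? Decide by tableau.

Initial set: {((!E && A) -> ((D || !A) && A)); !(A || !F)}.
!(A || !F): α-rule — add !A, !!F.
((!E && A) -> ((D || !A) && A)): β-rule — branch into !(!E && A)  //  ((D || !A) && A).
  branch 1 (add !(!E && A)):
    !(!E && A): β-rule — branch into !!E  //  !A.
      branch 1.1 (add !!E):
        ○ open, literals {A=false, E=true, F=true}.
      branch 1.2 (add !A):
        ○ open, literals {A=false, F=true}.
  branch 2 (add ((D || !A) && A)):
    ((D || !A) && A): α-rule — add (D || !A), A.
    × closes — contains both A and !A.
1 branch closed, 2 open.
An open branch gives a countermodel: A=false, E=true, F=true (unmentioned atoms arbitrary); the premises hold there but the conclusion fails.

No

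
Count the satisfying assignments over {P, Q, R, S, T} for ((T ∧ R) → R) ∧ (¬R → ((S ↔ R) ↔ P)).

Initial set: {(((T ∧ R) → R) ∧ (¬R → ((S ↔ R) ↔ P)))}.
(((T ∧ R) → R) ∧ (¬R → ((S ↔ R) ↔ P))): α-rule — add ((T ∧ R) → R), (¬R → ((S ↔ R) ↔ P)).
((T ∧ R) → R): β-rule — branch into ¬(T ∧ R)  //  R.
  branch 1 (add ¬(T ∧ R)):
    (¬R → ((S ↔ R) ↔ P)): β-rule — branch into ¬¬R  //  ((S ↔ R) ↔ P).
      branch 1.1 (add ¬¬R):
        ¬(T ∧ R): β-rule — branch into ¬T  //  ¬R.
          branch 1.1.1 (add ¬T):
            ○ open, literals {R=true, T=false}.
          branch 1.1.2 (add ¬R):
            × closes — contains both R and ¬R.
      branch 1.2 (add ((S ↔ R) ↔ P)):
        ¬(T ∧ R): β-rule — branch into ¬T  //  ¬R.
          branch 1.2.1 (add ¬T):
            ((S ↔ R) ↔ P): β-rule — branch into (S ↔ R), P  //  ¬(S ↔ R), ¬P.
              branch 1.2.1.1 (add (S ↔ R), P):
                (S ↔ R): β-rule — branch into S, R  //  ¬S, ¬R.
                  branch 1.2.1.1.1 (add S, R):
                    ○ open, literals {P=true, R=true, S=true, T=false}.
                  branch 1.2.1.1.2 (add ¬S, ¬R):
                    ○ open, literals {P=true, R=false, S=false, T=false}.
              branch 1.2.1.2 (add ¬(S ↔ R), ¬P):
                ¬(S ↔ R): β-rule — branch into S, ¬R  //  ¬S, R.
                  branch 1.2.1.2.1 (add S, ¬R):
                    ○ open, literals {P=false, R=false, S=true, T=false}.
                  branch 1.2.1.2.2 (add ¬S, R):
                    ○ open, literals {P=false, R=true, S=false, T=false}.
          branch 1.2.2 (add ¬R):
            ((S ↔ R) ↔ P): β-rule — branch into (S ↔ R), P  //  ¬(S ↔ R), ¬P.
              branch 1.2.2.1 (add (S ↔ R), P):
                (S ↔ R): β-rule — branch into S, R  //  ¬S, ¬R.
                  branch 1.2.2.1.1 (add S, R):
                    × closes — contains both R and ¬R.
                  branch 1.2.2.1.2 (add ¬S, ¬R):
                    ○ open, literals {P=true, R=false, S=false}.
              branch 1.2.2.2 (add ¬(S ↔ R), ¬P):
                ¬(S ↔ R): β-rule — branch into S, ¬R  //  ¬S, R.
                  branch 1.2.2.2.1 (add S, ¬R):
                    ○ open, literals {P=false, R=false, S=true}.
                  branch 1.2.2.2.2 (add ¬S, R):
                    × closes — contains both R and ¬R.
  branch 2 (add R):
    (¬R → ((S ↔ R) ↔ P)): β-rule — branch into ¬¬R  //  ((S ↔ R) ↔ P).
      branch 2.1 (add ¬¬R):
        ○ open, literals {R=true}.
      branch 2.2 (add ((S ↔ R) ↔ P)):
        ((S ↔ R) ↔ P): β-rule — branch into (S ↔ R), P  //  ¬(S ↔ R), ¬P.
          branch 2.2.1 (add (S ↔ R), P):
            (S ↔ R): β-rule — branch into S, R  //  ¬S, ¬R.
              branch 2.2.1.1 (add S, R):
                ○ open, literals {P=true, R=true, S=true}.
              branch 2.2.1.2 (add ¬S, ¬R):
                × closes — contains both R and ¬R.
          branch 2.2.2 (add ¬(S ↔ R), ¬P):
            ¬(S ↔ R): β-rule — branch into S, ¬R  //  ¬S, R.
              branch 2.2.2.1 (add S, ¬R):
                × closes — contains both R and ¬R.
              branch 2.2.2.2 (add ¬S, R):
                ○ open, literals {P=false, R=true, S=false}.
5 branches closed, 10 open.
Each open branch fixes some atoms; the unmentioned ones are free. Counting distinct full assignments: branch {R=true, T=false} (P, Q, S) contributes 8 new; branch {P=true, R=true, S=true, T=false} (Q) contributes 0 new; branch {P=true, R=false, S=false, T=false} (Q) contributes 2 new; branch {P=false, R=false, S=true, T=false} (Q) contributes 2 new; branch {P=false, R=true, S=false, T=false} (Q) contributes 0 new; branch {P=true, R=false, S=false} (Q, T) contributes 2 new; branch {P=false, R=false, S=true} (Q, T) contributes 2 new; branch {R=true} (P, Q, S, T) contributes 8 new; branch {P=true, R=true, S=true} (Q, T) contributes 0 new; branch {P=false, R=true, S=false} (Q, T) contributes 0 new. Total: 24.

24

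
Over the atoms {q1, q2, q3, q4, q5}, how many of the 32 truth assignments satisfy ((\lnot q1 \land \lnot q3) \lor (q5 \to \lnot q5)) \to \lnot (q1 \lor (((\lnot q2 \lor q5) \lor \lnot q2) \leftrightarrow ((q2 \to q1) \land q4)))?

Initial set: {(((\lnot q1 \land \lnot q3) \lor (q5 \to \lnot q5)) \to \lnot (q1 \lor (((\lnot q2 \lor q5) \lor \lnot q2) \leftrightarrow ((q2 \to q1) \land q4))))}.
(((\lnot q1 \land \lnot q3) \lor (q5 \to \lnot q5)) \to \lnot (q1 \lor (((\lnot q2 \lor q5) \lor \lnot q2) \leftrightarrow ((q2 \to q1) \land q4)))): β-rule — branch into \lnot ((\lnot q1 \land \lnot q3) \lor (q5 \to \lnot q5))  //  \lnot (q1 \lor (((\lnot q2 \lor q5) \lor \lnot q2) \leftrightarrow ((q2 \to q1) \land q4))).
  branch 1 (add \lnot ((\lnot q1 \land \lnot q3) \lor (q5 \to \lnot q5))):
    \lnot ((\lnot q1 \land \lnot q3) \lor (q5 \to \lnot q5)): α-rule — add \lnot (\lnot q1 \land \lnot q3), \lnot (q5 \to \lnot q5).
    \lnot (q5 \to \lnot q5): α-rule — add q5, \lnot \lnot q5.
    \lnot (\lnot q1 \land \lnot q3): β-rule — branch into \lnot \lnot q1  //  \lnot \lnot q3.
      branch 1.1 (add \lnot \lnot q1):
        ○ open, literals {q1=T, q5=T}.
      branch 1.2 (add \lnot \lnot q3):
        ○ open, literals {q3=T, q5=T}.
  branch 2 (add \lnot (q1 \lor (((\lnot q2 \lor q5) \lor \lnot q2) \leftrightarrow ((q2 \to q1) \land q4)))):
    \lnot (q1 \lor (((\lnot q2 \lor q5) \lor \lnot q2) \leftrightarrow ((q2 \to q1) \land q4))): α-rule — add \lnot q1, \lnot (((\lnot q2 \lor q5) \lor \lnot q2) \leftrightarrow ((q2 \to q1) \land q4)).
    \lnot (((\lnot q2 \lor q5) \lor \lnot q2) \leftrightarrow ((q2 \to q1) \land q4)): β-rule — branch into ((\lnot q2 \lor q5) \lor \lnot q2), \lnot ((q2 \to q1) \land q4)  //  \lnot ((\lnot q2 \lor q5) \lor \lnot q2), ((q2 \to q1) \land q4).
      branch 2.1 (add ((\lnot q2 \lor q5) \lor \lnot q2), \lnot ((q2 \to q1) \land q4)):
        ((\lnot q2 \lor q5) \lor \lnot q2): β-rule — branch into (\lnot q2 \lor q5)  //  \lnot q2.
          branch 2.1.1 (add (\lnot q2 \lor q5)):
            \lnot ((q2 \to q1) \land q4): β-rule — branch into \lnot (q2 \to q1)  //  \lnot q4.
              branch 2.1.1.1 (add \lnot (q2 \to q1)):
                \lnot (q2 \to q1): α-rule — add q2, \lnot q1.
                (\lnot q2 \lor q5): β-rule — branch into \lnot q2  //  q5.
                  branch 2.1.1.1.1 (add \lnot q2):
                    × closes — contains both q2 and \lnot q2.
                  branch 2.1.1.1.2 (add q5):
                    ○ open, literals {q1=F, q2=T, q5=T}.
              branch 2.1.1.2 (add \lnot q4):
                (\lnot q2 \lor q5): β-rule — branch into \lnot q2  //  q5.
                  branch 2.1.1.2.1 (add \lnot q2):
                    ○ open, literals {q1=F, q2=F, q4=F}.
                  branch 2.1.1.2.2 (add q5):
                    ○ open, literals {q1=F, q4=F, q5=T}.
          branch 2.1.2 (add \lnot q2):
            \lnot ((q2 \to q1) \land q4): β-rule — branch into \lnot (q2 \to q1)  //  \lnot q4.
              branch 2.1.2.1 (add \lnot (q2 \to q1)):
                \lnot (q2 \to q1): α-rule — add q2, \lnot q1.
                × closes — contains both q2 and \lnot q2.
              branch 2.1.2.2 (add \lnot q4):
                ○ open, literals {q1=F, q2=F, q4=F}.
      branch 2.2 (add \lnot ((\lnot q2 \lor q5) \lor \lnot q2), ((q2 \to q1) \land q4)):
        \lnot ((\lnot q2 \lor q5) \lor \lnot q2): α-rule — add \lnot (\lnot q2 \lor q5), \lnot \lnot q2.
        ((q2 \to q1) \land q4): α-rule — add (q2 \to q1), q4.
        \lnot (\lnot q2 \lor q5): α-rule — add \lnot \lnot q2, \lnot q5.
        (q2 \to q1): β-rule — branch into \lnot q2  //  q1.
          branch 2.2.1 (add \lnot q2):
            × closes — contains both q2 and \lnot q2.
          branch 2.2.2 (add q1):
            × closes — contains both q1 and \lnot q1.
4 branches closed, 6 open.
Each open branch fixes some atoms; the unmentioned ones are free. Counting distinct full assignments: branch {q1=T, q5=T} (q2, q3, q4) contributes 8 new; branch {q3=T, q5=T} (q1, q2, q4) contributes 4 new; branch {q1=F, q2=T, q5=T} (q3, q4) contributes 2 new; branch {q1=F, q2=F, q4=F} (q3, q5) contributes 3 new; branch {q1=F, q4=F, q5=T} (q2, q3) contributes 0 new; branch {q1=F, q2=F, q4=F} (q3, q5) contributes 0 new. Total: 17.

17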